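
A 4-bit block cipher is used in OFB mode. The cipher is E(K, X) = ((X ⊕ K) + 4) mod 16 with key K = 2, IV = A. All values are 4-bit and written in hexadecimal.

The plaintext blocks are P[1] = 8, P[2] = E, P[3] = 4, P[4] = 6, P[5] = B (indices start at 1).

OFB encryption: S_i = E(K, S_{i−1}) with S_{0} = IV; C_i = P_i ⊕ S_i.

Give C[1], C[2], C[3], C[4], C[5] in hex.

C[1] = 4, C[2] = C, C[3] = 0, C[4] = C, C[5] = 7

C[1]: S = E(K, A) = C; 8 ⊕ C = 4.
C[2]: S = E(K, C) = 2; E ⊕ 2 = C.
C[3]: S = E(K, 2) = 4; 4 ⊕ 4 = 0.
C[4]: S = E(K, 4) = A; 6 ⊕ A = C.
C[5]: S = E(K, A) = C; B ⊕ C = 7.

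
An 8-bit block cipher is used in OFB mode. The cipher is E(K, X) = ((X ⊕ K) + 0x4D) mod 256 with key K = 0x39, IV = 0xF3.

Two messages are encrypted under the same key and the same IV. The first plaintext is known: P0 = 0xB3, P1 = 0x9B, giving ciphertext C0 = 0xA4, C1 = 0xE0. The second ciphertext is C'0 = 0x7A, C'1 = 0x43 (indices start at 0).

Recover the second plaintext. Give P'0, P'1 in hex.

In OFB with a reused IV, both messages share the same keystream S_i, so C_i ⊕ C'_i = P_i ⊕ P'_i and thus P'_i = P_i ⊕ C_i ⊕ C'_i.
P'0: 0xB3 ⊕ 0xA4 ⊕ 0x7A = 0x6D.
P'1: 0x9B ⊕ 0xE0 ⊕ 0x43 = 0x38.

P'0 = 0x6D, P'1 = 0x38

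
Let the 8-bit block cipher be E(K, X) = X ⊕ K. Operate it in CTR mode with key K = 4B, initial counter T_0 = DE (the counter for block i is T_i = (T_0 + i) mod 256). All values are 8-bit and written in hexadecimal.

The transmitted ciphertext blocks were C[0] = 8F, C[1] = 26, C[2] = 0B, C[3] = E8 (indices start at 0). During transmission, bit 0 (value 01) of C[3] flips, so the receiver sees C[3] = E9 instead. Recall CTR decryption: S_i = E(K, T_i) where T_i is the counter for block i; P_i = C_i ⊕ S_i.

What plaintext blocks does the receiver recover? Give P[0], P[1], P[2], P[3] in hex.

P[0] = 1A, P[1] = B2, P[2] = A0, P[3] = 43

Only C[3] changed, to E9. In CTR, a change in C_i flips the same bit in P_i only; the keystream is unaffected. Decrypting the received ciphertext:
P[0]: T = DE, S = E(K, T) = 95; 8F ⊕ 95 = 1A.
P[1]: T = DF, S = E(K, T) = 94; 26 ⊕ 94 = B2.
P[2]: T = E0, S = E(K, T) = AB; 0B ⊕ AB = A0.
P[3]: T = E1, S = E(K, T) = AA; E9 ⊕ AA = 43.
Blocks that differ from the original plaintext: P[3].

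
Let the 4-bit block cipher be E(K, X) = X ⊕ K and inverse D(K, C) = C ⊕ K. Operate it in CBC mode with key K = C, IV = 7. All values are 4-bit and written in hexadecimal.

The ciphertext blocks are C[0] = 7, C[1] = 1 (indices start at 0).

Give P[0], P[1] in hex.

P[0] = C, P[1] = A

CBC decryption: P_i = D(K, C_i) ⊕ C_{i−1}, with C_{−1} = IV.
P[0]: D(K, 7) = B; B ⊕ 7 = C.
P[1]: D(K, 1) = D; D ⊕ 7 = A.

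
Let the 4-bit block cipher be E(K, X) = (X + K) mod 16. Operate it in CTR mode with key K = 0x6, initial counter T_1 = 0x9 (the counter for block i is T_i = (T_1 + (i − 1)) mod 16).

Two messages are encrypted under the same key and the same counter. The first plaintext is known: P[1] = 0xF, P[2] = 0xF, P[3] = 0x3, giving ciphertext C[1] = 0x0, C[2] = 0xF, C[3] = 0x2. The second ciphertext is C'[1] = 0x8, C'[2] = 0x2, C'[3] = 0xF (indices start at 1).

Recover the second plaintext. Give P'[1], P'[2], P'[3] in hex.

In CTR with a reused counter, both messages share the same keystream S_i, so C_i ⊕ C'_i = P_i ⊕ P'_i and thus P'_i = P_i ⊕ C_i ⊕ C'_i.
P'[1]: 0xF ⊕ 0x0 ⊕ 0x8 = 0x7.
P'[2]: 0xF ⊕ 0xF ⊕ 0x2 = 0x2.
P'[3]: 0x3 ⊕ 0x2 ⊕ 0xF = 0xE.

P'[1] = 0x7, P'[2] = 0x2, P'[3] = 0xE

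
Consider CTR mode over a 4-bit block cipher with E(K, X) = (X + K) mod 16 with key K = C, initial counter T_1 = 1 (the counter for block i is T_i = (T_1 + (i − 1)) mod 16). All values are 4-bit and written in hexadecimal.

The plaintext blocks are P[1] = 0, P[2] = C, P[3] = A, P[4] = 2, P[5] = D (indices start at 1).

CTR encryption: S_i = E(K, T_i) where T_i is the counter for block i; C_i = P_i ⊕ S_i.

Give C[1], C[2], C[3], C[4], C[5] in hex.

C[1]: T = 1, S = E(K, T) = D; 0 ⊕ D = D.
C[2]: T = 2, S = E(K, T) = E; C ⊕ E = 2.
C[3]: T = 3, S = E(K, T) = F; A ⊕ F = 5.
C[4]: T = 4, S = E(K, T) = 0; 2 ⊕ 0 = 2.
C[5]: T = 5, S = E(K, T) = 1; D ⊕ 1 = C.

C[1] = D, C[2] = 2, C[3] = 5, C[4] = 2, C[5] = C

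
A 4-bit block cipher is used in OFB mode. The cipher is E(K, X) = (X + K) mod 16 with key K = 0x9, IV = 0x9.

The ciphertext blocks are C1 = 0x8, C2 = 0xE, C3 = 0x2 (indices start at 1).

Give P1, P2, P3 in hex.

P1 = 0xA, P2 = 0x5, P3 = 0x6

OFB decryption: S_i = E(K, S_{i−1}) with S_{0} = IV; P_i = C_i ⊕ S_i.
P1: S = E(K, 0x9) = 0x2; 0x8 ⊕ 0x2 = 0xA.
P2: S = E(K, 0x2) = 0xB; 0xE ⊕ 0xB = 0x5.
P3: S = E(K, 0xB) = 0x4; 0x2 ⊕ 0x4 = 0x6.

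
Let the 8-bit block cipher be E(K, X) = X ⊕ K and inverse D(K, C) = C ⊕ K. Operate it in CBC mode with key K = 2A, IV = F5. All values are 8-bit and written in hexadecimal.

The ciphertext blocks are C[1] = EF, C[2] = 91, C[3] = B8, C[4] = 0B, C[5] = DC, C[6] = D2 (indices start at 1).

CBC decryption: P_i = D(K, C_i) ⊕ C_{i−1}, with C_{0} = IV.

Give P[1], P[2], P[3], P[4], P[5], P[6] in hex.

P[1]: D(K, EF) = C5; C5 ⊕ F5 = 30.
P[2]: D(K, 91) = BB; BB ⊕ EF = 54.
P[3]: D(K, B8) = 92; 92 ⊕ 91 = 03.
P[4]: D(K, 0B) = 21; 21 ⊕ B8 = 99.
P[5]: D(K, DC) = F6; F6 ⊕ 0B = FD.
P[6]: D(K, D2) = F8; F8 ⊕ DC = 24.

P[1] = 30, P[2] = 54, P[3] = 03, P[4] = 99, P[5] = FD, P[6] = 24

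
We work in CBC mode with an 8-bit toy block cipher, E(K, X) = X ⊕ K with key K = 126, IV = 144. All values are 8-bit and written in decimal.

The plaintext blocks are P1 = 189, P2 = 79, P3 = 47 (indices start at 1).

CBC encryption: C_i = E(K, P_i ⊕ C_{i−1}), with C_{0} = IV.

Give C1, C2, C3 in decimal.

C1 = 83, C2 = 98, C3 = 51

C1: P1 ⊕ 144 = 45; E(K, 45) = 83.
C2: P2 ⊕ 83 = 28; E(K, 28) = 98.
C3: P3 ⊕ 98 = 77; E(K, 77) = 51.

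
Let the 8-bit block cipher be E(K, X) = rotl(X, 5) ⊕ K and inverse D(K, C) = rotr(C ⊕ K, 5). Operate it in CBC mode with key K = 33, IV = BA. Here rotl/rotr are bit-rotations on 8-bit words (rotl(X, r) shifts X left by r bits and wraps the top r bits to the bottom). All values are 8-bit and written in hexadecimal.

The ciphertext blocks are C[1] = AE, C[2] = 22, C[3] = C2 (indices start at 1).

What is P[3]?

CBC decryption: P_i = D(K, C_i) ⊕ C_{i−1}, with C_{0} = IV.
P[3]: D(K, C2) = 8F; 8F ⊕ 22 = AD.

P[3] = AD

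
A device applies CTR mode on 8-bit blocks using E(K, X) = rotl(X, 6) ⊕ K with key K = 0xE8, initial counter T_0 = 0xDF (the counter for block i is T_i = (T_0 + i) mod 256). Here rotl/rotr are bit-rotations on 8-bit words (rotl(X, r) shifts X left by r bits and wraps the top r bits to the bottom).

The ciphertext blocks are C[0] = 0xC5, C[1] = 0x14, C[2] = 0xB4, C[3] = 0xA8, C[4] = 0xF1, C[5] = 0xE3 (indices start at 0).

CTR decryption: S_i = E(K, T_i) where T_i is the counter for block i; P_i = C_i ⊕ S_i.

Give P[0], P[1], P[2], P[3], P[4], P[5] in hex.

P[0]: T = 0xDF, S = E(K, T) = 0x1F; 0xC5 ⊕ 0x1F = 0xDA.
P[1]: T = 0xE0, S = E(K, T) = 0xD0; 0x14 ⊕ 0xD0 = 0xC4.
P[2]: T = 0xE1, S = E(K, T) = 0x90; 0xB4 ⊕ 0x90 = 0x24.
P[3]: T = 0xE2, S = E(K, T) = 0x50; 0xA8 ⊕ 0x50 = 0xF8.
P[4]: T = 0xE3, S = E(K, T) = 0x10; 0xF1 ⊕ 0x10 = 0xE1.
P[5]: T = 0xE4, S = E(K, T) = 0xD1; 0xE3 ⊕ 0xD1 = 0x32.

P[0] = 0xDA, P[1] = 0xC4, P[2] = 0x24, P[3] = 0xF8, P[4] = 0xE1, P[5] = 0x32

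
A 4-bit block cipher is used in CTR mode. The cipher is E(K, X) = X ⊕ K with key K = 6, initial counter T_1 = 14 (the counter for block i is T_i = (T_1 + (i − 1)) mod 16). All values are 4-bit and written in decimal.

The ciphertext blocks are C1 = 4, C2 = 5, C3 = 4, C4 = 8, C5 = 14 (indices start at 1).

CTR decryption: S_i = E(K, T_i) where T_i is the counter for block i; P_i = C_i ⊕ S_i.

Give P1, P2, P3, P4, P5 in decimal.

P1: T = 14, S = E(K, T) = 8; 4 ⊕ 8 = 12.
P2: T = 15, S = E(K, T) = 9; 5 ⊕ 9 = 12.
P3: T = 0, S = E(K, T) = 6; 4 ⊕ 6 = 2.
P4: T = 1, S = E(K, T) = 7; 8 ⊕ 7 = 15.
P5: T = 2, S = E(K, T) = 4; 14 ⊕ 4 = 10.

P1 = 12, P2 = 12, P3 = 2, P4 = 15, P5 = 10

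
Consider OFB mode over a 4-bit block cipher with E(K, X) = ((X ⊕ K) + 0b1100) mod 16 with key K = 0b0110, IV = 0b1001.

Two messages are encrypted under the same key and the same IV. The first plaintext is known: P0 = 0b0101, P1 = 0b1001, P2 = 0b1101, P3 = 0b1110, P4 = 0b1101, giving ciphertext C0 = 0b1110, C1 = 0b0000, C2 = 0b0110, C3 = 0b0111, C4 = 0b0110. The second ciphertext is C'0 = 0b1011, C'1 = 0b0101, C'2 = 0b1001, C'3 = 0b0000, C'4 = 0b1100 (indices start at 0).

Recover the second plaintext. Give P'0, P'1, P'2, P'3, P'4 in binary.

P'0 = 0b0000, P'1 = 0b1100, P'2 = 0b0010, P'3 = 0b1001, P'4 = 0b0111

In OFB with a reused IV, both messages share the same keystream S_i, so C_i ⊕ C'_i = P_i ⊕ P'_i and thus P'_i = P_i ⊕ C_i ⊕ C'_i.
P'0: 0b0101 ⊕ 0b1110 ⊕ 0b1011 = 0b0000.
P'1: 0b1001 ⊕ 0b0000 ⊕ 0b0101 = 0b1100.
P'2: 0b1101 ⊕ 0b0110 ⊕ 0b1001 = 0b0010.
P'3: 0b1110 ⊕ 0b0111 ⊕ 0b0000 = 0b1001.
P'4: 0b1101 ⊕ 0b0110 ⊕ 0b1100 = 0b0111.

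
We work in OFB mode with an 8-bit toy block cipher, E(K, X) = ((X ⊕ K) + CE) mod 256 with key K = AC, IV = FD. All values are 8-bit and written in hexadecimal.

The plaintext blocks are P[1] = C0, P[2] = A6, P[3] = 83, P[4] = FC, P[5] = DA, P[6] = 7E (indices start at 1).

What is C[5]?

OFB encryption: S_i = E(K, S_{i−1}) with S_{0} = IV; C_i = P_i ⊕ S_i.
C[1]: S = E(K, FD) = 1F; C0 ⊕ 1F = DF.
C[2]: S = E(K, 1F) = 81; A6 ⊕ 81 = 27.
C[3]: S = E(K, 81) = FB; 83 ⊕ FB = 78.
C[4]: S = E(K, FB) = 25; FC ⊕ 25 = D9.
C[5]: S = E(K, 25) = 57; DA ⊕ 57 = 8D.

C[5] = 8D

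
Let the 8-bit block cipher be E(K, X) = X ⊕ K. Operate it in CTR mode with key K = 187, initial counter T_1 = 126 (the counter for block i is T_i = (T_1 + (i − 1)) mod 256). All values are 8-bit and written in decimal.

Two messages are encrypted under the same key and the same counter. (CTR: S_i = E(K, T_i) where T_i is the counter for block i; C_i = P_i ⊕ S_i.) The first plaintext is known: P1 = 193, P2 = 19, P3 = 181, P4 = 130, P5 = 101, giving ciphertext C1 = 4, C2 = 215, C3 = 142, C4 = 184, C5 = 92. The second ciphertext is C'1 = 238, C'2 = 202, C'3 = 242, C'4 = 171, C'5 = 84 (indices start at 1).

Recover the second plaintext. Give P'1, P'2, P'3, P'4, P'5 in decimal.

In CTR with a reused counter, both messages share the same keystream S_i, so C_i ⊕ C'_i = P_i ⊕ P'_i and thus P'_i = P_i ⊕ C_i ⊕ C'_i.
P'1: 193 ⊕ 4 ⊕ 238 = 43.
P'2: 19 ⊕ 215 ⊕ 202 = 14.
P'3: 181 ⊕ 142 ⊕ 242 = 201.
P'4: 130 ⊕ 184 ⊕ 171 = 145.
P'5: 101 ⊕ 92 ⊕ 84 = 109.

P'1 = 43, P'2 = 14, P'3 = 201, P'4 = 145, P'5 = 109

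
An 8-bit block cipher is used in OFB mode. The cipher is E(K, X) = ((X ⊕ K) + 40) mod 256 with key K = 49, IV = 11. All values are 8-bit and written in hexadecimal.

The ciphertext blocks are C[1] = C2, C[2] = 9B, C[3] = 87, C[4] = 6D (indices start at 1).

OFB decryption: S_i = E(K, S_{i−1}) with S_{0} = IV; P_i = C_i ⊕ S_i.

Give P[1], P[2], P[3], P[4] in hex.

P[1]: S = E(K, 11) = 98; C2 ⊕ 98 = 5A.
P[2]: S = E(K, 98) = 11; 9B ⊕ 11 = 8A.
P[3]: S = E(K, 11) = 98; 87 ⊕ 98 = 1F.
P[4]: S = E(K, 98) = 11; 6D ⊕ 11 = 7C.

P[1] = 5A, P[2] = 8A, P[3] = 1F, P[4] = 7C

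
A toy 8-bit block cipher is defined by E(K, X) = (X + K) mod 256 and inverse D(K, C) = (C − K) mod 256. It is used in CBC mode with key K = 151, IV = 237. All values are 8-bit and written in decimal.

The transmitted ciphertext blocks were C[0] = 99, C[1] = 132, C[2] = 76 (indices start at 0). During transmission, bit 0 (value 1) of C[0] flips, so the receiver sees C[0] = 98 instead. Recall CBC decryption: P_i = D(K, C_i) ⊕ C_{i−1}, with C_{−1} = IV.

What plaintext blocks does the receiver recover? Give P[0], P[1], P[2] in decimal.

P[0] = 38, P[1] = 143, P[2] = 49

Only C[0] changed, to 98. In CBC, a change in C_i garbles P_i and flips the same bit in P_{i+1}. Decrypting the received ciphertext:
P[0]: D(K, 98) = 203; 203 ⊕ 237 = 38.
P[1]: D(K, 132) = 237; 237 ⊕ 98 = 143.
P[2]: D(K, 76) = 181; 181 ⊕ 132 = 49.
Blocks that differ from the original plaintext: P[0], P[1].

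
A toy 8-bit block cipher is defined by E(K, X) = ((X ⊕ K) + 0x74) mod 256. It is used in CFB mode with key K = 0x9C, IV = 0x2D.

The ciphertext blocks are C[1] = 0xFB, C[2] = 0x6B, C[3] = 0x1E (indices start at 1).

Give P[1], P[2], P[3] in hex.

P[1] = 0xDE, P[2] = 0xB0, P[3] = 0x75

CFB decryption: P_i = C_i ⊕ E(K, C_{i−1}), with C_{0} = IV.
P[1]: E(K, 0x2D) = 0x25; 0xFB ⊕ 0x25 = 0xDE.
P[2]: E(K, 0xFB) = 0xDB; 0x6B ⊕ 0xDB = 0xB0.
P[3]: E(K, 0x6B) = 0x6B; 0x1E ⊕ 0x6B = 0x75.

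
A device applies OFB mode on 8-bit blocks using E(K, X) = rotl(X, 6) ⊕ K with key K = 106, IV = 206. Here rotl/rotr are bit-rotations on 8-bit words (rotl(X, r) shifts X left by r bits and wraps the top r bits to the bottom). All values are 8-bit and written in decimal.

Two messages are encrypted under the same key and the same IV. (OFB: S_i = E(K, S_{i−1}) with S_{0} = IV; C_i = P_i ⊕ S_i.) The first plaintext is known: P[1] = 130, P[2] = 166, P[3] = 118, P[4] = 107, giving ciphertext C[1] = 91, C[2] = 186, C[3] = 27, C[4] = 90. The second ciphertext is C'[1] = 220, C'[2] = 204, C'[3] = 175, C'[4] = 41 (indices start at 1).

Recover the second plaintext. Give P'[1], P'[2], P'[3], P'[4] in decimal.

In OFB with a reused IV, both messages share the same keystream S_i, so C_i ⊕ C'_i = P_i ⊕ P'_i and thus P'_i = P_i ⊕ C_i ⊕ C'_i.
P'[1]: 130 ⊕ 91 ⊕ 220 = 5.
P'[2]: 166 ⊕ 186 ⊕ 204 = 208.
P'[3]: 118 ⊕ 27 ⊕ 175 = 194.
P'[4]: 107 ⊕ 90 ⊕ 41 = 24.

P'[1] = 5, P'[2] = 208, P'[3] = 194, P'[4] = 24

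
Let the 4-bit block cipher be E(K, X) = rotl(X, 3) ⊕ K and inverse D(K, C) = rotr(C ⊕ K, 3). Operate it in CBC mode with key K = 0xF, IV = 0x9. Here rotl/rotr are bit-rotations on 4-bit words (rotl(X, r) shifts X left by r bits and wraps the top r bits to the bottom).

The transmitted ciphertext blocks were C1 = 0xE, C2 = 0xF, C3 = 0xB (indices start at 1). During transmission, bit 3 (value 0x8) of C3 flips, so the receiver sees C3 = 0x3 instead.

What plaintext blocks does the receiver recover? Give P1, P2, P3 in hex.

CBC decryption: P_i = D(K, C_i) ⊕ C_{i−1}, with C_{0} = IV.
Only C3 changed, to 0x3. In CBC, a change in C_i garbles P_i and flips the same bit in P_{i+1}. Decrypting the received ciphertext:
P1: D(K, 0xE) = 0x2; 0x2 ⊕ 0x9 = 0xB.
P2: D(K, 0xF) = 0x0; 0x0 ⊕ 0xE = 0xE.
P3: D(K, 0x3) = 0x9; 0x9 ⊕ 0xF = 0x6.
Blocks that differ from the original plaintext: P3.

P1 = 0xB, P2 = 0xE, P3 = 0x6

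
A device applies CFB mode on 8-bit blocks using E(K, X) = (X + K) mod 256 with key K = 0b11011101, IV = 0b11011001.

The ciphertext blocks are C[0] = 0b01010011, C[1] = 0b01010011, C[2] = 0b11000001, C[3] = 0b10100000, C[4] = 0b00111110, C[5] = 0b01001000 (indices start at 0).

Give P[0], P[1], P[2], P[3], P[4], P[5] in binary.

P[0] = 0b11100101, P[1] = 0b01100011, P[2] = 0b11110001, P[3] = 0b00111110, P[4] = 0b01000011, P[5] = 0b01010011

CFB decryption: P_i = C_i ⊕ E(K, C_{i−1}), with C_{−1} = IV.
P[0]: E(K, 0b11011001) = 0b10110110; 0b01010011 ⊕ 0b10110110 = 0b11100101.
P[1]: E(K, 0b01010011) = 0b00110000; 0b01010011 ⊕ 0b00110000 = 0b01100011.
P[2]: E(K, 0b01010011) = 0b00110000; 0b11000001 ⊕ 0b00110000 = 0b11110001.
P[3]: E(K, 0b11000001) = 0b10011110; 0b10100000 ⊕ 0b10011110 = 0b00111110.
P[4]: E(K, 0b10100000) = 0b01111101; 0b00111110 ⊕ 0b01111101 = 0b01000011.
P[5]: E(K, 0b00111110) = 0b00011011; 0b01001000 ⊕ 0b00011011 = 0b01010011.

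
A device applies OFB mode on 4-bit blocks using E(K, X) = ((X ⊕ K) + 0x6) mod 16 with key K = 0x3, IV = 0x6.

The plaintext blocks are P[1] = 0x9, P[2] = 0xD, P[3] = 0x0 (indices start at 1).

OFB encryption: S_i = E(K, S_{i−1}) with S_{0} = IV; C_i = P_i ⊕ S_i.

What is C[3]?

C[1]: S = E(K, 0x6) = 0xB; 0x9 ⊕ 0xB = 0x2.
C[2]: S = E(K, 0xB) = 0xE; 0xD ⊕ 0xE = 0x3.
C[3]: S = E(K, 0xE) = 0x3; 0x0 ⊕ 0x3 = 0x3.

C[3] = 0x3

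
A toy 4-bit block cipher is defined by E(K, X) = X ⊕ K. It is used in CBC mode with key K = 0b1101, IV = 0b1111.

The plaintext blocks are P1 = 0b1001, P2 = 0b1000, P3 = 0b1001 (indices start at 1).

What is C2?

CBC encryption: C_i = E(K, P_i ⊕ C_{i−1}), with C_{0} = IV.
C1: P1 ⊕ 0b1111 = 0b0110; E(K, 0b0110) = 0b1011.
C2: P2 ⊕ 0b1011 = 0b0011; E(K, 0b0011) = 0b1110.

C2 = 0b1110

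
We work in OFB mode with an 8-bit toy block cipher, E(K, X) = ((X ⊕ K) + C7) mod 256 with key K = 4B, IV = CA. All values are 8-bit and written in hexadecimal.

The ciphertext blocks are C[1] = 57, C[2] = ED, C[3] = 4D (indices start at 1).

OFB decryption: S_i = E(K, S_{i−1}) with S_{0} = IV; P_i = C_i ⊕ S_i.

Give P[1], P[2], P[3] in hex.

P[1]: S = E(K, CA) = 48; 57 ⊕ 48 = 1F.
P[2]: S = E(K, 48) = CA; ED ⊕ CA = 27.
P[3]: S = E(K, CA) = 48; 4D ⊕ 48 = 05.

P[1] = 1F, P[2] = 27, P[3] = 05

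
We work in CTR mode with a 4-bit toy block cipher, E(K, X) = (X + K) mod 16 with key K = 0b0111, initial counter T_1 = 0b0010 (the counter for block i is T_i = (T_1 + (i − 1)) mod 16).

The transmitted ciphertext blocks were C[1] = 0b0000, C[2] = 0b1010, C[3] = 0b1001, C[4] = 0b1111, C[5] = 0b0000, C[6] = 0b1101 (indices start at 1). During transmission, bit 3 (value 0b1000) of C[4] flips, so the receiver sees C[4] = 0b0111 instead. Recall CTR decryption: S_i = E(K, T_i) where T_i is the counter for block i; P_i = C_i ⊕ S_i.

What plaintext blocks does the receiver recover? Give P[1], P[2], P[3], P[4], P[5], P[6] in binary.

P[1] = 0b1001, P[2] = 0b0000, P[3] = 0b0010, P[4] = 0b1011, P[5] = 0b1101, P[6] = 0b0011

Only C[4] changed, to 0b0111. In CTR, a change in C_i flips the same bit in P_i only; the keystream is unaffected. Decrypting the received ciphertext:
P[1]: T = 0b0010, S = E(K, T) = 0b1001; 0b0000 ⊕ 0b1001 = 0b1001.
P[2]: T = 0b0011, S = E(K, T) = 0b1010; 0b1010 ⊕ 0b1010 = 0b0000.
P[3]: T = 0b0100, S = E(K, T) = 0b1011; 0b1001 ⊕ 0b1011 = 0b0010.
P[4]: T = 0b0101, S = E(K, T) = 0b1100; 0b0111 ⊕ 0b1100 = 0b1011.
P[5]: T = 0b0110, S = E(K, T) = 0b1101; 0b0000 ⊕ 0b1101 = 0b1101.
P[6]: T = 0b0111, S = E(K, T) = 0b1110; 0b1101 ⊕ 0b1110 = 0b0011.
Blocks that differ from the original plaintext: P[4].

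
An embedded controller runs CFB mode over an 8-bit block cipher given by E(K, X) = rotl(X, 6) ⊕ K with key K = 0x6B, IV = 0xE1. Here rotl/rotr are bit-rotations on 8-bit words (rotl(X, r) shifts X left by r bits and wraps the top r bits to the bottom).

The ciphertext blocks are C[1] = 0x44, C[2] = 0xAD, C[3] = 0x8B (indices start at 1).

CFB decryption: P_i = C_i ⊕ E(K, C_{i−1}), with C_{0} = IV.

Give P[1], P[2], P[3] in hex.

P[1] = 0x57, P[2] = 0xD7, P[3] = 0x8B

P[1]: E(K, 0xE1) = 0x13; 0x44 ⊕ 0x13 = 0x57.
P[2]: E(K, 0x44) = 0x7A; 0xAD ⊕ 0x7A = 0xD7.
P[3]: E(K, 0xAD) = 0x00; 0x8B ⊕ 0x00 = 0x8B.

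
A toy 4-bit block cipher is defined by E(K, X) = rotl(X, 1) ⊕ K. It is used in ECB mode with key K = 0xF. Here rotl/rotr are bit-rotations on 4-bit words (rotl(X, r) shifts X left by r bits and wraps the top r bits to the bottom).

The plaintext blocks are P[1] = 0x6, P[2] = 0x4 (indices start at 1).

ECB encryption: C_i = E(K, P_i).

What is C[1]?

C[1]: E(K, 0x6) = 0x3.

C[1] = 0x3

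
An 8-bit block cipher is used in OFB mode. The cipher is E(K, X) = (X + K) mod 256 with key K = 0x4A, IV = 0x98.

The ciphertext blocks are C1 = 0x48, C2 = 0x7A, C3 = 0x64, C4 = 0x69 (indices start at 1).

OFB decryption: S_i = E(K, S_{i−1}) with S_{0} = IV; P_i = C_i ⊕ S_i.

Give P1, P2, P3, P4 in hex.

P1: S = E(K, 0x98) = 0xE2; 0x48 ⊕ 0xE2 = 0xAA.
P2: S = E(K, 0xE2) = 0x2C; 0x7A ⊕ 0x2C = 0x56.
P3: S = E(K, 0x2C) = 0x76; 0x64 ⊕ 0x76 = 0x12.
P4: S = E(K, 0x76) = 0xC0; 0x69 ⊕ 0xC0 = 0xA9.

P1 = 0xAA, P2 = 0x56, P3 = 0x12, P4 = 0xA9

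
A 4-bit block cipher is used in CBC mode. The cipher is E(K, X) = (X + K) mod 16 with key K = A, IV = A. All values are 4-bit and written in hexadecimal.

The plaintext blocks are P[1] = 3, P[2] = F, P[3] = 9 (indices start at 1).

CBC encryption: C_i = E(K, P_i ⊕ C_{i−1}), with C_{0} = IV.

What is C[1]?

C[1] = 3

C[1]: P[1] ⊕ A = 9; E(K, 9) = 3.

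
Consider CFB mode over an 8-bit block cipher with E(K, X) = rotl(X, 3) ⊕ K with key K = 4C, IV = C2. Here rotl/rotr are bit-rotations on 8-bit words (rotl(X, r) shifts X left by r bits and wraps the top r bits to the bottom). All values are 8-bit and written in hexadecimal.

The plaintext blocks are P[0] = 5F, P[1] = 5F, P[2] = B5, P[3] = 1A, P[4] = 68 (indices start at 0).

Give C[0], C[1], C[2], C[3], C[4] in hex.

C[0] = 05, C[1] = 3B, C[2] = 20, C[3] = 57, C[4] = 9E

CFB encryption: C_i = P_i ⊕ E(K, C_{i−1}), with C_{−1} = IV.
C[0]: E(K, C2) = 5A; 5F ⊕ 5A = 05.
C[1]: E(K, 05) = 64; 5F ⊕ 64 = 3B.
C[2]: E(K, 3B) = 95; B5 ⊕ 95 = 20.
C[3]: E(K, 20) = 4D; 1A ⊕ 4D = 57.
C[4]: E(K, 57) = F6; 68 ⊕ F6 = 9E.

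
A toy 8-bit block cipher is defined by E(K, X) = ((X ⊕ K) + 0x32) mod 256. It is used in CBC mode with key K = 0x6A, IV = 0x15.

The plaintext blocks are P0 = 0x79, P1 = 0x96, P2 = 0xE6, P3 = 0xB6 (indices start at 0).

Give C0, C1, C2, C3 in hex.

CBC encryption: C_i = E(K, P_i ⊕ C_{i−1}), with C_{−1} = IV.
C0: P0 ⊕ 0x15 = 0x6C; E(K, 0x6C) = 0x38.
C1: P1 ⊕ 0x38 = 0xAE; E(K, 0xAE) = 0xF6.
C2: P2 ⊕ 0xF6 = 0x10; E(K, 0x10) = 0xAC.
C3: P3 ⊕ 0xAC = 0x1A; E(K, 0x1A) = 0xA2.

C0 = 0x38, C1 = 0xF6, C2 = 0xAC, C3 = 0xA2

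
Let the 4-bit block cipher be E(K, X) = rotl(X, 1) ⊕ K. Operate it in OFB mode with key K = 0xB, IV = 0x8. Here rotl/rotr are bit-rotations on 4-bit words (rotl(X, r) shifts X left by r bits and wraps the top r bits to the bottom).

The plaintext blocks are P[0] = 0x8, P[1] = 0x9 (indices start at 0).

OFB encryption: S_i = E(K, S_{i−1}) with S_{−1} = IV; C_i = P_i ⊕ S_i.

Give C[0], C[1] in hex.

C[0]: S = E(K, 0x8) = 0xA; 0x8 ⊕ 0xA = 0x2.
C[1]: S = E(K, 0xA) = 0xE; 0x9 ⊕ 0xE = 0x7.

C[0] = 0x2, C[1] = 0x7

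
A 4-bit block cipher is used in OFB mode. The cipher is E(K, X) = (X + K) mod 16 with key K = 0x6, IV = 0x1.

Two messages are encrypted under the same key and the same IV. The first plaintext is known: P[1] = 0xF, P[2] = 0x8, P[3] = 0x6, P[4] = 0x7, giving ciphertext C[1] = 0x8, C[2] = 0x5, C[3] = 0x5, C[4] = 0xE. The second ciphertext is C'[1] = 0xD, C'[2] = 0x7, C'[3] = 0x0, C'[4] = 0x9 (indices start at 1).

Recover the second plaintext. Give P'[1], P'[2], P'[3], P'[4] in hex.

In OFB with a reused IV, both messages share the same keystream S_i, so C_i ⊕ C'_i = P_i ⊕ P'_i and thus P'_i = P_i ⊕ C_i ⊕ C'_i.
P'[1]: 0xF ⊕ 0x8 ⊕ 0xD = 0xA.
P'[2]: 0x8 ⊕ 0x5 ⊕ 0x7 = 0xA.
P'[3]: 0x6 ⊕ 0x5 ⊕ 0x0 = 0x3.
P'[4]: 0x7 ⊕ 0xE ⊕ 0x9 = 0x0.

P'[1] = 0xA, P'[2] = 0xA, P'[3] = 0x3, P'[4] = 0x0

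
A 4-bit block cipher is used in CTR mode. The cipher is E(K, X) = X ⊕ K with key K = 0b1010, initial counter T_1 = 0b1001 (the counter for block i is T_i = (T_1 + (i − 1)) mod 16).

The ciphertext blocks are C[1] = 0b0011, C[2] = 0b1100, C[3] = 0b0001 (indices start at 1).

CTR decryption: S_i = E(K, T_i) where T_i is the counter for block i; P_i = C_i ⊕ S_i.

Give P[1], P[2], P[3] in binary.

P[1]: T = 0b1001, S = E(K, T) = 0b0011; 0b0011 ⊕ 0b0011 = 0b0000.
P[2]: T = 0b1010, S = E(K, T) = 0b0000; 0b1100 ⊕ 0b0000 = 0b1100.
P[3]: T = 0b1011, S = E(K, T) = 0b0001; 0b0001 ⊕ 0b0001 = 0b0000.

P[1] = 0b0000, P[2] = 0b1100, P[3] = 0b0000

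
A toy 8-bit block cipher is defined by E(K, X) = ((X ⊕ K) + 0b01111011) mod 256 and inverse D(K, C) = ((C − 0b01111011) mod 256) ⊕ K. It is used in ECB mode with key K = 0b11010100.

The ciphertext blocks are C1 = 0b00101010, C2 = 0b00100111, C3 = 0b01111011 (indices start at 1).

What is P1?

P1 = 0b01111011

ECB decryption: P_i = D(K, C_i).
P1: D(K, 0b00101010) = 0b01111011.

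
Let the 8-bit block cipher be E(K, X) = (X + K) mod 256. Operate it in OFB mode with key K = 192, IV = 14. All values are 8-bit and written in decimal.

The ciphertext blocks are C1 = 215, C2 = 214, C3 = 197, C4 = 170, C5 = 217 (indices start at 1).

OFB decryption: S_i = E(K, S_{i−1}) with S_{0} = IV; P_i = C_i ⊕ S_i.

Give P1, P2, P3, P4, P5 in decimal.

P1 = 25, P2 = 88, P3 = 139, P4 = 164, P5 = 23

P1: S = E(K, 14) = 206; 215 ⊕ 206 = 25.
P2: S = E(K, 206) = 142; 214 ⊕ 142 = 88.
P3: S = E(K, 142) = 78; 197 ⊕ 78 = 139.
P4: S = E(K, 78) = 14; 170 ⊕ 14 = 164.
P5: S = E(K, 14) = 206; 217 ⊕ 206 = 23.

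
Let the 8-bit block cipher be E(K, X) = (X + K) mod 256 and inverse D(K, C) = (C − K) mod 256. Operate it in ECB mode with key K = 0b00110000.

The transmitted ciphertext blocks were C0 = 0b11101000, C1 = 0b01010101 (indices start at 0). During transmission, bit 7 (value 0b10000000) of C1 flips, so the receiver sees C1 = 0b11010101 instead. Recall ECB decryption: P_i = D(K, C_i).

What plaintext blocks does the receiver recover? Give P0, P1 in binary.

P0 = 0b10111000, P1 = 0b10100101

Only C1 changed, to 0b11010101. In ECB, a change in C_i affects only P_i. Decrypting the received ciphertext:
P0: D(K, 0b11101000) = 0b10111000.
P1: D(K, 0b11010101) = 0b10100101.
Blocks that differ from the original plaintext: P1.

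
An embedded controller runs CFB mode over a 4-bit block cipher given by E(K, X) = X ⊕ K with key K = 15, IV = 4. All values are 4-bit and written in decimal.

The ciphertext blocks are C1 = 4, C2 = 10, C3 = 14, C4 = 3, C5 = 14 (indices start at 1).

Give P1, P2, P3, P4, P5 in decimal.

P1 = 15, P2 = 1, P3 = 11, P4 = 2, P5 = 2

CFB decryption: P_i = C_i ⊕ E(K, C_{i−1}), with C_{0} = IV.
P1: E(K, 4) = 11; 4 ⊕ 11 = 15.
P2: E(K, 4) = 11; 10 ⊕ 11 = 1.
P3: E(K, 10) = 5; 14 ⊕ 5 = 11.
P4: E(K, 14) = 1; 3 ⊕ 1 = 2.
P5: E(K, 3) = 12; 14 ⊕ 12 = 2.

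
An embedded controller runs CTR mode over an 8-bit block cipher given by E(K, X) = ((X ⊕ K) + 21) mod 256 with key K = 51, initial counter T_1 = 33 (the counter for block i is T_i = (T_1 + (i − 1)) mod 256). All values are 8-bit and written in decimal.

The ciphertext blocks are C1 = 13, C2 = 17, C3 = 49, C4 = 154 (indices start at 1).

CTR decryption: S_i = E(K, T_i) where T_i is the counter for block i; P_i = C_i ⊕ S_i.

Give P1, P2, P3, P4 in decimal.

P1: T = 33, S = E(K, T) = 39; 13 ⊕ 39 = 42.
P2: T = 34, S = E(K, T) = 38; 17 ⊕ 38 = 55.
P3: T = 35, S = E(K, T) = 37; 49 ⊕ 37 = 20.
P4: T = 36, S = E(K, T) = 44; 154 ⊕ 44 = 182.

P1 = 42, P2 = 55, P3 = 20, P4 = 182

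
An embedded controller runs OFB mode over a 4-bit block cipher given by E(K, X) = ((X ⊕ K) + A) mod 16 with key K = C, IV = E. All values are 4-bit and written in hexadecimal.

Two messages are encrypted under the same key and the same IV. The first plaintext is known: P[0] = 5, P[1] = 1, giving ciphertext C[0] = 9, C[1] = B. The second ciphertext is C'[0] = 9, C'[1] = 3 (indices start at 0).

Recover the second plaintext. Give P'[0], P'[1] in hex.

In OFB with a reused IV, both messages share the same keystream S_i, so C_i ⊕ C'_i = P_i ⊕ P'_i and thus P'_i = P_i ⊕ C_i ⊕ C'_i.
P'[0]: 5 ⊕ 9 ⊕ 9 = 5.
P'[1]: 1 ⊕ B ⊕ 3 = 9.

P'[0] = 5, P'[1] = 9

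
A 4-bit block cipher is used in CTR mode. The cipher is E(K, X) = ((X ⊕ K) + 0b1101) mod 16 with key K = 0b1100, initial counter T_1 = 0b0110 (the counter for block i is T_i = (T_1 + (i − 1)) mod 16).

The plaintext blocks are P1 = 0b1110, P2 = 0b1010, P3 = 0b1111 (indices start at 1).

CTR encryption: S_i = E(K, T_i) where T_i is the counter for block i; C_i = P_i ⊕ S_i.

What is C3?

C3 = 0b1110

C1: T = 0b0110, S = E(K, T) = 0b0111; 0b1110 ⊕ 0b0111 = 0b1001.
C2: T = 0b0111, S = E(K, T) = 0b1000; 0b1010 ⊕ 0b1000 = 0b0010.
C3: T = 0b1000, S = E(K, T) = 0b0001; 0b1111 ⊕ 0b0001 = 0b1110.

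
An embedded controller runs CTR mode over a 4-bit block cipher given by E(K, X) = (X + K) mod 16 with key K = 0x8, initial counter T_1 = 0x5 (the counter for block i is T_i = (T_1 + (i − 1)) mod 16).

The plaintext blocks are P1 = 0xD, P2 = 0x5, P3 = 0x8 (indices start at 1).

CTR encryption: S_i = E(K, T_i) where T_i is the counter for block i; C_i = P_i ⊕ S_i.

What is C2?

C2 = 0xB

C1: T = 0x5, S = E(K, T) = 0xD; 0xD ⊕ 0xD = 0x0.
C2: T = 0x6, S = E(K, T) = 0xE; 0x5 ⊕ 0xE = 0xB.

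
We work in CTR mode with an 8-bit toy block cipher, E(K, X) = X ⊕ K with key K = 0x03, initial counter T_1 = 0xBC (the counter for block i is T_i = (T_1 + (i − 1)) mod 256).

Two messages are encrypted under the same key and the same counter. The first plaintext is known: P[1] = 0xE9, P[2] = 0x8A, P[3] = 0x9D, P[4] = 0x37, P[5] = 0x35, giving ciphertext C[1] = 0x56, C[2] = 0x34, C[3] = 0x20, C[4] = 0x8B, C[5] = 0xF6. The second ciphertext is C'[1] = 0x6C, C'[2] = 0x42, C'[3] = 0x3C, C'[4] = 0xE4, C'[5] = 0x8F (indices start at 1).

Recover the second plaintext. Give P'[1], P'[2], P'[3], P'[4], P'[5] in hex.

P'[1] = 0xD3, P'[2] = 0xFC, P'[3] = 0x81, P'[4] = 0x58, P'[5] = 0x4C

In CTR with a reused counter, both messages share the same keystream S_i, so C_i ⊕ C'_i = P_i ⊕ P'_i and thus P'_i = P_i ⊕ C_i ⊕ C'_i.
P'[1]: 0xE9 ⊕ 0x56 ⊕ 0x6C = 0xD3.
P'[2]: 0x8A ⊕ 0x34 ⊕ 0x42 = 0xFC.
P'[3]: 0x9D ⊕ 0x20 ⊕ 0x3C = 0x81.
P'[4]: 0x37 ⊕ 0x8B ⊕ 0xE4 = 0x58.
P'[5]: 0x35 ⊕ 0xF6 ⊕ 0x8F = 0x4C.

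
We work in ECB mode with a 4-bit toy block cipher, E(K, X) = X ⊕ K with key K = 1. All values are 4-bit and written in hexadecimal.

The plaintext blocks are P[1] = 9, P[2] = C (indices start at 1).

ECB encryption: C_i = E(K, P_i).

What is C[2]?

C[2] = D

C[2]: E(K, C) = D.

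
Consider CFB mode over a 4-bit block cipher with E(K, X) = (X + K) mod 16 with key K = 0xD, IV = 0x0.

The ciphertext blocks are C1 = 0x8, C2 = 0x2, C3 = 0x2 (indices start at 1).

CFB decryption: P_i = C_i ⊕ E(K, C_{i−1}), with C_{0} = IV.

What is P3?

P3 = 0xD

P3: E(K, 0x2) = 0xF; 0x2 ⊕ 0xF = 0xD.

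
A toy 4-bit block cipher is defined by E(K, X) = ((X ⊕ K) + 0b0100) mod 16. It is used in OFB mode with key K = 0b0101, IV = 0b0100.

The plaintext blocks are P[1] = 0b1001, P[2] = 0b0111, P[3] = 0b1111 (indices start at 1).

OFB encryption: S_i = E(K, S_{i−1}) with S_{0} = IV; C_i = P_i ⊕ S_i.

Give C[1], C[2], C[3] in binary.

C[1]: S = E(K, 0b0100) = 0b0101; 0b1001 ⊕ 0b0101 = 0b1100.
C[2]: S = E(K, 0b0101) = 0b0100; 0b0111 ⊕ 0b0100 = 0b0011.
C[3]: S = E(K, 0b0100) = 0b0101; 0b1111 ⊕ 0b0101 = 0b1010.

C[1] = 0b1100, C[2] = 0b0011, C[3] = 0b1010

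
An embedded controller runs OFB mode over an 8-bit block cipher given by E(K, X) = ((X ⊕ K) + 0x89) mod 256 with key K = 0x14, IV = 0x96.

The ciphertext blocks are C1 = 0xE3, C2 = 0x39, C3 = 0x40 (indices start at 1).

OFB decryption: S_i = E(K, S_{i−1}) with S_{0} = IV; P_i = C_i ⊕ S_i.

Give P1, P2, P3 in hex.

P1: S = E(K, 0x96) = 0x0B; 0xE3 ⊕ 0x0B = 0xE8.
P2: S = E(K, 0x0B) = 0xA8; 0x39 ⊕ 0xA8 = 0x91.
P3: S = E(K, 0xA8) = 0x45; 0x40 ⊕ 0x45 = 0x05.

P1 = 0xE8, P2 = 0x91, P3 = 0x05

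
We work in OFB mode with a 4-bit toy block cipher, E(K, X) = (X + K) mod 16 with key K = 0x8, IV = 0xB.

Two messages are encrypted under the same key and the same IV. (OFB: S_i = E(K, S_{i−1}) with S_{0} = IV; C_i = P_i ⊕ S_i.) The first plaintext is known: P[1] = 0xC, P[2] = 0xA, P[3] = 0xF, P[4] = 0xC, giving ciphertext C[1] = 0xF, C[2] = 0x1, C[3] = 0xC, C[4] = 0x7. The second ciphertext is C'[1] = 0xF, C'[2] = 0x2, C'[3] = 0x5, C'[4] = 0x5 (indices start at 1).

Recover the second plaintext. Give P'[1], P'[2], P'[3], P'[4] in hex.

In OFB with a reused IV, both messages share the same keystream S_i, so C_i ⊕ C'_i = P_i ⊕ P'_i and thus P'_i = P_i ⊕ C_i ⊕ C'_i.
P'[1]: 0xC ⊕ 0xF ⊕ 0xF = 0xC.
P'[2]: 0xA ⊕ 0x1 ⊕ 0x2 = 0x9.
P'[3]: 0xF ⊕ 0xC ⊕ 0x5 = 0x6.
P'[4]: 0xC ⊕ 0x7 ⊕ 0x5 = 0xE.

P'[1] = 0xC, P'[2] = 0x9, P'[3] = 0x6, P'[4] = 0xE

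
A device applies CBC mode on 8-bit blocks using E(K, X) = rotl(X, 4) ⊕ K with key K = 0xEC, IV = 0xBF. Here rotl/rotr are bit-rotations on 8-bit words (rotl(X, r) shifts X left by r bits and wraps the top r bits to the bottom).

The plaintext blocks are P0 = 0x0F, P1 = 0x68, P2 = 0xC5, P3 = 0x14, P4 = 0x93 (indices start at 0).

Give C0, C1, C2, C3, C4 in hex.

CBC encryption: C_i = E(K, P_i ⊕ C_{i−1}), with C_{−1} = IV.
C0: P0 ⊕ 0xBF = 0xB0; E(K, 0xB0) = 0xE7.
C1: P1 ⊕ 0xE7 = 0x8F; E(K, 0x8F) = 0x14.
C2: P2 ⊕ 0x14 = 0xD1; E(K, 0xD1) = 0xF1.
C3: P3 ⊕ 0xF1 = 0xE5; E(K, 0xE5) = 0xB2.
C4: P4 ⊕ 0xB2 = 0x21; E(K, 0x21) = 0xFE.

C0 = 0xE7, C1 = 0x14, C2 = 0xF1, C3 = 0xB2, C4 = 0xFE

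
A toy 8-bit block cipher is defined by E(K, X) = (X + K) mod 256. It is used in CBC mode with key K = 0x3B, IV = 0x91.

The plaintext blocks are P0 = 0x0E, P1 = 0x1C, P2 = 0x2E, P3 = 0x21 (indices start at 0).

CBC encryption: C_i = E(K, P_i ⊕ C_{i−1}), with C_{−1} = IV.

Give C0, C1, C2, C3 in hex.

C0: P0 ⊕ 0x91 = 0x9F; E(K, 0x9F) = 0xDA.
C1: P1 ⊕ 0xDA = 0xC6; E(K, 0xC6) = 0x01.
C2: P2 ⊕ 0x01 = 0x2F; E(K, 0x2F) = 0x6A.
C3: P3 ⊕ 0x6A = 0x4B; E(K, 0x4B) = 0x86.

C0 = 0xDA, C1 = 0x01, C2 = 0x6A, C3 = 0x86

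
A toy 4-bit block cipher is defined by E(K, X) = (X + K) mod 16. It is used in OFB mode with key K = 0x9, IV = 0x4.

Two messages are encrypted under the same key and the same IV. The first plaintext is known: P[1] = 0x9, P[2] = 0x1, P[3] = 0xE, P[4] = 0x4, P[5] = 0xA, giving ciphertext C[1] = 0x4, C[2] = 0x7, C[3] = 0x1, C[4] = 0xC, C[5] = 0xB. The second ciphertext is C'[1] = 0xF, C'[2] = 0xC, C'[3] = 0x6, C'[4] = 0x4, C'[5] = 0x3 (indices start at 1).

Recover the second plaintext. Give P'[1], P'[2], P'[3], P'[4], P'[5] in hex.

In OFB with a reused IV, both messages share the same keystream S_i, so C_i ⊕ C'_i = P_i ⊕ P'_i and thus P'_i = P_i ⊕ C_i ⊕ C'_i.
P'[1]: 0x9 ⊕ 0x4 ⊕ 0xF = 0x2.
P'[2]: 0x1 ⊕ 0x7 ⊕ 0xC = 0xA.
P'[3]: 0xE ⊕ 0x1 ⊕ 0x6 = 0x9.
P'[4]: 0x4 ⊕ 0xC ⊕ 0x4 = 0xC.
P'[5]: 0xA ⊕ 0xB ⊕ 0x3 = 0x2.

P'[1] = 0x2, P'[2] = 0xA, P'[3] = 0x9, P'[4] = 0xC, P'[5] = 0x2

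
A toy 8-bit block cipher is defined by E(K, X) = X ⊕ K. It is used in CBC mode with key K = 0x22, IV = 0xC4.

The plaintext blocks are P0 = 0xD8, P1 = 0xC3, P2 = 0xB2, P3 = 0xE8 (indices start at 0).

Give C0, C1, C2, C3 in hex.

CBC encryption: C_i = E(K, P_i ⊕ C_{i−1}), with C_{−1} = IV.
C0: P0 ⊕ 0xC4 = 0x1C; E(K, 0x1C) = 0x3E.
C1: P1 ⊕ 0x3E = 0xFD; E(K, 0xFD) = 0xDF.
C2: P2 ⊕ 0xDF = 0x6D; E(K, 0x6D) = 0x4F.
C3: P3 ⊕ 0x4F = 0xA7; E(K, 0xA7) = 0x85.

C0 = 0x3E, C1 = 0xDF, C2 = 0x4F, C3 = 0x85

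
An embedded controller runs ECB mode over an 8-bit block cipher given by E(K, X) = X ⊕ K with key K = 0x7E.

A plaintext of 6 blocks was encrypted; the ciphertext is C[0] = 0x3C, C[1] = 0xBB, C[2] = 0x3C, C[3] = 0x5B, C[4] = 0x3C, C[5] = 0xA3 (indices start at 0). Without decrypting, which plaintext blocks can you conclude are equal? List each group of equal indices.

P[0] = P[2] = P[4]

ECB encrypts each block independently with the same key, so equal ciphertext blocks imply equal plaintext blocks.
C[0] = C[2] = C[4] = 0x3C, so P[0] = P[2] = P[4].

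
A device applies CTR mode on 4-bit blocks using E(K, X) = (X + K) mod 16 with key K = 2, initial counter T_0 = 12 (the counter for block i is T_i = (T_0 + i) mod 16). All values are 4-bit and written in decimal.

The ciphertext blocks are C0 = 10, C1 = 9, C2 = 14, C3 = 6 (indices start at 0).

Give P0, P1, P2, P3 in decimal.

P0 = 4, P1 = 6, P2 = 14, P3 = 7

CTR decryption: S_i = E(K, T_i) where T_i is the counter for block i; P_i = C_i ⊕ S_i.
P0: T = 12, S = E(K, T) = 14; 10 ⊕ 14 = 4.
P1: T = 13, S = E(K, T) = 15; 9 ⊕ 15 = 6.
P2: T = 14, S = E(K, T) = 0; 14 ⊕ 0 = 14.
P3: T = 15, S = E(K, T) = 1; 6 ⊕ 1 = 7.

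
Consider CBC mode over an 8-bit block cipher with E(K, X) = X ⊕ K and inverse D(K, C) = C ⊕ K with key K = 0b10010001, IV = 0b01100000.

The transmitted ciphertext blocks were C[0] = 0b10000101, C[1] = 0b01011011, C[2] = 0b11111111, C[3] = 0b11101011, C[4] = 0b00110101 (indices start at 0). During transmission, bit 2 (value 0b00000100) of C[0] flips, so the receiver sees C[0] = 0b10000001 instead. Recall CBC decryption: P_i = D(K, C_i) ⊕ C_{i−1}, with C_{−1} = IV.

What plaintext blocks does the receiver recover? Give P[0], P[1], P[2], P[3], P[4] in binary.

Only C[0] changed, to 0b10000001. In CBC, a change in C_i garbles P_i and flips the same bit in P_{i+1}. Decrypting the received ciphertext:
P[0]: D(K, 0b10000001) = 0b00010000; 0b00010000 ⊕ 0b01100000 = 0b01110000.
P[1]: D(K, 0b01011011) = 0b11001010; 0b11001010 ⊕ 0b10000001 = 0b01001011.
P[2]: D(K, 0b11111111) = 0b01101110; 0b01101110 ⊕ 0b01011011 = 0b00110101.
P[3]: D(K, 0b11101011) = 0b01111010; 0b01111010 ⊕ 0b11111111 = 0b10000101.
P[4]: D(K, 0b00110101) = 0b10100100; 0b10100100 ⊕ 0b11101011 = 0b01001111.
Blocks that differ from the original plaintext: P[0], P[1].

P[0] = 0b01110000, P[1] = 0b01001011, P[2] = 0b00110101, P[3] = 0b10000101, P[4] = 0b01001111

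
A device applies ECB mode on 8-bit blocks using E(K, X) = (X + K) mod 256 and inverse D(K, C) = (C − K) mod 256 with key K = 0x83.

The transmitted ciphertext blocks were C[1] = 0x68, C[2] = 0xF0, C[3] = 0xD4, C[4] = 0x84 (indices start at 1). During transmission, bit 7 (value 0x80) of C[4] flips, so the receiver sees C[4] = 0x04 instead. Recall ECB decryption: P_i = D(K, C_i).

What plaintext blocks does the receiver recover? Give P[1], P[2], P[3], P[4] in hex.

Only C[4] changed, to 0x04. In ECB, a change in C_i affects only P_i. Decrypting the received ciphertext:
P[1]: D(K, 0x68) = 0xE5.
P[2]: D(K, 0xF0) = 0x6D.
P[3]: D(K, 0xD4) = 0x51.
P[4]: D(K, 0x04) = 0x81.
Blocks that differ from the original plaintext: P[4].

P[1] = 0xE5, P[2] = 0x6D, P[3] = 0x51, P[4] = 0x81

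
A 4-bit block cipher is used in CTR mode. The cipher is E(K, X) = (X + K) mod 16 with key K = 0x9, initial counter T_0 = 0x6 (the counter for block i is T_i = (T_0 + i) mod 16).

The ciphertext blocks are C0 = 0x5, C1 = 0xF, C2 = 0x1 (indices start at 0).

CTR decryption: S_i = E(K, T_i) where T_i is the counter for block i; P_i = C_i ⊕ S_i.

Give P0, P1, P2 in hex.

P0 = 0xA, P1 = 0xF, P2 = 0x0

P0: T = 0x6, S = E(K, T) = 0xF; 0x5 ⊕ 0xF = 0xA.
P1: T = 0x7, S = E(K, T) = 0x0; 0xF ⊕ 0x0 = 0xF.
P2: T = 0x8, S = E(K, T) = 0x1; 0x1 ⊕ 0x1 = 0x0.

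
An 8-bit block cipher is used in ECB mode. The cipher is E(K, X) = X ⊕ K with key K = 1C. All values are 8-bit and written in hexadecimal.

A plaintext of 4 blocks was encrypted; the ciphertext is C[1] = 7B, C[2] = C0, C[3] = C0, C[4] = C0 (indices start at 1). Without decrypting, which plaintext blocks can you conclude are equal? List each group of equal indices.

P[2] = P[3] = P[4]

ECB encrypts each block independently with the same key, so equal ciphertext blocks imply equal plaintext blocks.
C[2] = C[3] = C[4] = C0, so P[2] = P[3] = P[4].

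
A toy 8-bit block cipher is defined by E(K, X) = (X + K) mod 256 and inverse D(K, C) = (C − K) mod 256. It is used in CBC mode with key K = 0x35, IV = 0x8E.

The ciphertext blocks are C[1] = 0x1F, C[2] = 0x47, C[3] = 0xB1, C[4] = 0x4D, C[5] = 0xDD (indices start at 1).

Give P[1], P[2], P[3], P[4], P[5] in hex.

P[1] = 0x64, P[2] = 0x0D, P[3] = 0x3B, P[4] = 0xA9, P[5] = 0xE5

CBC decryption: P_i = D(K, C_i) ⊕ C_{i−1}, with C_{0} = IV.
P[1]: D(K, 0x1F) = 0xEA; 0xEA ⊕ 0x8E = 0x64.
P[2]: D(K, 0x47) = 0x12; 0x12 ⊕ 0x1F = 0x0D.
P[3]: D(K, 0xB1) = 0x7C; 0x7C ⊕ 0x47 = 0x3B.
P[4]: D(K, 0x4D) = 0x18; 0x18 ⊕ 0xB1 = 0xA9.
P[5]: D(K, 0xDD) = 0xA8; 0xA8 ⊕ 0x4D = 0xE5.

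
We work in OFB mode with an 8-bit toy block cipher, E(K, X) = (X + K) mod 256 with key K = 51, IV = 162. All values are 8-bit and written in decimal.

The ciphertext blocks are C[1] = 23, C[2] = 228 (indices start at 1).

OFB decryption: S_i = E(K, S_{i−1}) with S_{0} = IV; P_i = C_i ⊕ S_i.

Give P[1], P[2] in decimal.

P[1]: S = E(K, 162) = 213; 23 ⊕ 213 = 194.
P[2]: S = E(K, 213) = 8; 228 ⊕ 8 = 236.

P[1] = 194, P[2] = 236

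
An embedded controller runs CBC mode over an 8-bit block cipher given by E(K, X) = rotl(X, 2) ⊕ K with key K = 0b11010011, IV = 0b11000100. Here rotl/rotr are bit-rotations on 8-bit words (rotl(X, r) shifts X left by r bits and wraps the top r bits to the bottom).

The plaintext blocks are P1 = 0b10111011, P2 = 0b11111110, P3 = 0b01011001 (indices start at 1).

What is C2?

C2 = 0b10010000

CBC encryption: C_i = E(K, P_i ⊕ C_{i−1}), with C_{0} = IV.
C1: P1 ⊕ 0b11000100 = 0b01111111; E(K, 0b01111111) = 0b00101110.
C2: P2 ⊕ 0b00101110 = 0b11010000; E(K, 0b11010000) = 0b10010000.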